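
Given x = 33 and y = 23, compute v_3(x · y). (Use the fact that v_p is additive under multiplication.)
v_3(759) = 1

v_p(x) = 1 (factor: 33 = 3^1 · 11); v_p(y) = 0 (factor: 23 = 3^0 · 23). Additivity: v_p(xy) = v_p(x) + v_p(y) = 1 + 0 = 1. (Direct check: xy = 759 = 3^1 · (253).)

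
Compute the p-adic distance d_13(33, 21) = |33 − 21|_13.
d_13(33, 21) = 1

Step 1 — x − y = 33 − 21 = 12. Step 2 — v_13(12) = 0 (factor: 12 = (13^0 · 12); the sign does not affect v_p). Step 3 — |x − y|_13 = 13^{0} = 1.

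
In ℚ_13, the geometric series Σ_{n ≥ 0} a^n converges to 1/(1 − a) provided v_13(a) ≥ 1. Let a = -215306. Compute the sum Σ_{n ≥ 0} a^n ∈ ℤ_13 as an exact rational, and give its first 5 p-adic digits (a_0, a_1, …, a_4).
Σ a^n = 1/(1 − a) = 1/215307;  first 5 digits = (1, 0, 0, 6, 5)

v_13(a) = 3 ≥ 1, so the series converges in ℤ_13 to 1/(1 − a) = 1/(1 − (-215306)) = 1/215307. Expand this rational in ℤ_13: compute digits iteratively via d_i = x_i mod 13, x_{i+1} = (x_i − d_i)/13. The first 5 digits are (1, 0, 0, 6, 5).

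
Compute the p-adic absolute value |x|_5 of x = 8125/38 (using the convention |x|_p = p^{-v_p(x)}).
|8125/38|_5 = 1/625

Step 1 — compute v_5(x) by factoring powers of 5 out of the numerator and denominator: v_5(8125/38) = 4. Step 2 — apply |x|_p = p^{-v_p(x)} = 5^{-4} = 1/625.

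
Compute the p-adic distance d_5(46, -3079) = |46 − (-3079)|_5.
d_5(46, -3079) = 1/3125

Step 1 — x − y = 46 − (-3079) = 3125. Step 2 — v_5(3125) = 5 (factor: 3125 = (5^5 · 1); the sign does not affect v_p). Step 3 — |x − y|_5 = 5^{-5} = 1/3125.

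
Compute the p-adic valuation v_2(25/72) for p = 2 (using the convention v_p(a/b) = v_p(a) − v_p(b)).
v_2(25/72) = -3

Factor powers of 2 from the numerator and denominator of the reduced fraction: 25 = 2^0 · 25 and 72 = 2^3 · 9. Apply v_p(a/b) = v_p(a) − v_p(b): v_2(25/72) = 0 − 3 = -3.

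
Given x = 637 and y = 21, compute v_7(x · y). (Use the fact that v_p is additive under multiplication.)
v_7(13377) = 3

v_p(x) = 2 (factor: 637 = 7^2 · 13); v_p(y) = 1 (factor: 21 = 7^1 · 3). Additivity: v_p(xy) = v_p(x) + v_p(y) = 2 + 1 = 3. (Direct check: xy = 13377 = 7^3 · (39).)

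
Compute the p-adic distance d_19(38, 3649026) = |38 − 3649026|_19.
d_19(38, 3649026) = 1/130321

Step 1 — x − y = 38 − 3649026 = -3648988. Step 2 — v_19(-3648988) = 4 (factor: -3648988 = −(19^4 · 28); the sign does not affect v_p). Step 3 — |x − y|_19 = 19^{-4} = 1/130321.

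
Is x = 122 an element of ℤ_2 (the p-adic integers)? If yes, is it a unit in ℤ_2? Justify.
x ∈ ℤ_2 but not a unit; v_2(x) = 1 > 0

ℤ_2 = {x ∈ ℚ_2 : v_2(x) ≥ 0} and ℤ_2^× = {x ∈ ℤ_2 : v_2(x) = 0}. Here v_2(122) = v_2(num) − v_2(den) = 1; compare against these criteria.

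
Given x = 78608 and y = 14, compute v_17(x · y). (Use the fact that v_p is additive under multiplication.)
v_17(1100512) = 3

v_p(x) = 3 (factor: 78608 = 17^3 · 16); v_p(y) = 0 (factor: 14 = 17^0 · 14). Additivity: v_p(xy) = v_p(x) + v_p(y) = 3 + 0 = 3. (Direct check: xy = 1100512 = 17^3 · (224).)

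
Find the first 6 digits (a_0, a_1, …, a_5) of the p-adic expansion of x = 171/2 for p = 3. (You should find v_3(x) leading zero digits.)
(a_0, …, a_5) = (0, 0, 2, 1, 2, 1)

v_3(171/2) = 2, so a_0 = ... = a_1 = 0. Factor out: x = 3^2 · u with u = 19/2 a unit in ℤ_3. Expand u iteratively via a_{v+i} = u_i mod 3, u_{i+1} = (u_i − a_{v+i})/3:
  u_0 = 19/2;  a_2 = 2;  u_1 = (u_0 − 2)/3 = 5/2
  u_1 = 5/2;  a_3 = 1;  u_2 = (u_1 − 1)/3 = 1/2
  u_2 = 1/2;  a_4 = 2;  u_3 = (u_2 − 2)/3 = -1/2
  u_3 = -1/2;  a_5 = 1;  u_4 = (u_3 − 1)/3 = -1/2
Digits: (0, 0, 2, 1, 2, 1).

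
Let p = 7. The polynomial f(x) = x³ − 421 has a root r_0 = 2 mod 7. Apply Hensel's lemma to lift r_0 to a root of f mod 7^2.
r_1 = 16 (mod 49)

Hensel: r_{i+1} = r_i − f(r_i)/f′(r_i) mod 7^{i+2}, where f′(x) = 3x². Iterate:
  r_0 = 2 (mod 7)
  r_1 = 16 (mod 49)
Final: r = 16 with f(r) ≡ 0 mod 7^2.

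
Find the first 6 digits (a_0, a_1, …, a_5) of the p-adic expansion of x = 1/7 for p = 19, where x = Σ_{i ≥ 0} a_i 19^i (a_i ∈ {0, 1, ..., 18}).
(a_0, …, a_5) = (11, 13, 2, 8, 5, 16)

v_19(1/7) = 0 (numerator and denominator both coprime to 19), so x ∈ ℤ_19^×. Compute digits iteratively via a_i = x_i mod 19, x_{i+1} = (x_i − a_i)/19, with x_0 = x:
  x_0 = 1/7;  a_0 = 11;  x_1 = (x_0 − 11)/19 = -4/7
  x_1 = -4/7;  a_1 = 13;  x_2 = (x_1 − 13)/19 = -5/7
  x_2 = -5/7;  a_2 = 2;  x_3 = (x_2 − 2)/19 = -1/7
  x_3 = -1/7;  a_3 = 8;  x_4 = (x_3 − 8)/19 = -3/7
  x_4 = -3/7;  a_4 = 5;  x_5 = (x_4 − 5)/19 = -2/7
  x_5 = -2/7;  a_5 = 16;  x_6 = (x_5 − 16)/19 = -6/7
Digits: (11, 13, 2, 8, 5, 16).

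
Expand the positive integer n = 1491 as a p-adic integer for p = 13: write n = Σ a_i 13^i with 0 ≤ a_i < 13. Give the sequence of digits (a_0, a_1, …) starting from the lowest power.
(a_0, a_1, …) = (9, 10, 8)

Repeated division by 13 gives the digits low-to-high: 1491 = 9 + 10·13^1 + 8·13^2. Digit sequence: (9, 10, 8).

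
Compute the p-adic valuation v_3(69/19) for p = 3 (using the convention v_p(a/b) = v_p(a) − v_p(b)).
v_3(69/19) = 1

Factor powers of 3 from the numerator and denominator of the reduced fraction: 69 = 3^1 · 23 and 19 = 3^0 · 19. Apply v_p(a/b) = v_p(a) − v_p(b): v_3(69/19) = 1 − 0 = 1.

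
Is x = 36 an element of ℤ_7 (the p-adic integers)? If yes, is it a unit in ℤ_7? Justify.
x ∈ ℤ_7^× (unit); v_7(x) = 0

ℤ_7 = {x ∈ ℚ_7 : v_7(x) ≥ 0} and ℤ_7^× = {x ∈ ℤ_7 : v_7(x) = 0}. Here v_7(36) = v_7(num) − v_7(den) = 0; compare against these criteria.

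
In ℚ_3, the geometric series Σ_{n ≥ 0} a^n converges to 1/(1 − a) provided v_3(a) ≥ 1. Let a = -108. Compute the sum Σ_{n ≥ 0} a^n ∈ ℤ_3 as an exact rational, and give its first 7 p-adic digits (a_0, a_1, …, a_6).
Σ a^n = 1/(1 − a) = 1/109;  first 7 digits = (1, 0, 0, 2, 1, 2, 0)

v_3(a) = 3 ≥ 1, so the series converges in ℤ_3 to 1/(1 − a) = 1/(1 − (-108)) = 1/109. Expand this rational in ℤ_3: compute digits iteratively via d_i = x_i mod 3, x_{i+1} = (x_i − d_i)/3. The first 7 digits are (1, 0, 0, 2, 1, 2, 0).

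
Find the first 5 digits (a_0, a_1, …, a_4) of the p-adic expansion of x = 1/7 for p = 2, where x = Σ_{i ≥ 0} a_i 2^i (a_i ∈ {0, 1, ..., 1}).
(a_0, …, a_4) = (1, 1, 1, 0, 1)

v_2(1/7) = 0 (numerator and denominator both coprime to 2), so x ∈ ℤ_2^×. Compute digits iteratively via a_i = x_i mod 2, x_{i+1} = (x_i − a_i)/2, with x_0 = x:
  x_0 = 1/7;  a_0 = 1;  x_1 = (x_0 − 1)/2 = -3/7
  x_1 = -3/7;  a_1 = 1;  x_2 = (x_1 − 1)/2 = -5/7
  x_2 = -5/7;  a_2 = 1;  x_3 = (x_2 − 1)/2 = -6/7
  x_3 = -6/7;  a_3 = 0;  x_4 = (x_3 − 0)/2 = -3/7
  x_4 = -3/7;  a_4 = 1;  x_5 = (x_4 − 1)/2 = -5/7
Digits: (1, 1, 1, 0, 1).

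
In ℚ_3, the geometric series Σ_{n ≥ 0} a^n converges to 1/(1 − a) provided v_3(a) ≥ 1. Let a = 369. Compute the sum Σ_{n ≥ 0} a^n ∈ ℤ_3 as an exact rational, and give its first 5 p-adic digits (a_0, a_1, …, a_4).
Σ a^n = 1/(1 − a) = -1/368;  first 5 digits = (1, 0, 2, 1, 2)

v_3(a) = 2 ≥ 1, so the series converges in ℤ_3 to 1/(1 − a) = 1/(1 − 369) = -1/368. Expand this rational in ℤ_3: compute digits iteratively via d_i = x_i mod 3, x_{i+1} = (x_i − d_i)/3. The first 5 digits are (1, 0, 2, 1, 2).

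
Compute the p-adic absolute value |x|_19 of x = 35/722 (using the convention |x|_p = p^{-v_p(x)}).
|35/722|_19 = 361

Step 1 — compute v_19(x) by factoring powers of 19 out of the numerator and denominator: v_19(35/722) = -2. Step 2 — apply |x|_p = p^{-v_p(x)} = 19^{2} = 361.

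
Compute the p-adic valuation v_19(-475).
v_19(-475) = 1

v_19(n) is the largest exponent k such that 19^k divides n. Factor out: -475 = -19^1 · 25. (Sign doesn't affect v_p.) So v_19(-475) = 1.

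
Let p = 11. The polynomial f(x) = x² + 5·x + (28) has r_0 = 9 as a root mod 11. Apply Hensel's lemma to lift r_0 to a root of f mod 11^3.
r_2 = 823 (mod 1331)

Hensel: r_{i+1} = r_i − f(r_i)·(f′(r_i))^{-1} mod 11^{i+2}, f′(x) = 2x + 5. Iterate:
  r_0 = 9 (mod 11)
  r_1 = 97 (mod 121)
  r_2 = 823 (mod 1331)
Final: r = 823 satisfies f(r) ≡ 0 mod 11^3.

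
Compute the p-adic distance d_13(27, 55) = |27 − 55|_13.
d_13(27, 55) = 1

Step 1 — x − y = 27 − 55 = -28. Step 2 — v_13(-28) = 0 (factor: -28 = −(13^0 · 28); the sign does not affect v_p). Step 3 — |x − y|_13 = 13^{0} = 1.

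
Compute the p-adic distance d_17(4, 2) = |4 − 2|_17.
d_17(4, 2) = 1

Step 1 — x − y = 4 − 2 = 2. Step 2 — v_17(2) = 0 (factor: 2 = (17^0 · 2); the sign does not affect v_p). Step 3 — |x − y|_17 = 17^{0} = 1.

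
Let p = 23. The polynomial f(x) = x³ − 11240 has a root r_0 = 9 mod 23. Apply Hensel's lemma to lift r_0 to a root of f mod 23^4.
r_3 = 162895 (mod 279841)

Hensel: r_{i+1} = r_i − f(r_i)/f′(r_i) mod 23^{i+2}, where f′(x) = 3x². Iterate:
  r_0 = 9 (mod 23)
  r_1 = 492 (mod 529)
  r_2 = 4724 (mod 12167)
  r_3 = 162895 (mod 279841)
Final: r = 162895 with f(r) ≡ 0 mod 23^4.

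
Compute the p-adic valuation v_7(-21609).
v_7(-21609) = 4

v_7(n) is the largest exponent k such that 7^k divides n. Factor out: -21609 = -7^4 · 9. (Sign doesn't affect v_p.) So v_7(-21609) = 4.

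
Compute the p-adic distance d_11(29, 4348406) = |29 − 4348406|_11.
d_11(29, 4348406) = 1/161051

Step 1 — x − y = 29 − 4348406 = -4348377. Step 2 — v_11(-4348377) = 5 (factor: -4348377 = −(11^5 · 27); the sign does not affect v_p). Step 3 — |x − y|_11 = 11^{-5} = 1/161051.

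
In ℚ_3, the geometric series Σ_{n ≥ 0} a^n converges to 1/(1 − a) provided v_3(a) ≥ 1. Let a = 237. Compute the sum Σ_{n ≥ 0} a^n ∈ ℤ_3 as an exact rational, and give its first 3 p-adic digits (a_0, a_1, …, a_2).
Σ a^n = 1/(1 − a) = -1/236;  first 3 digits = (1, 1, 0)

v_3(a) = 1 ≥ 1, so the series converges in ℤ_3 to 1/(1 − a) = 1/(1 − 237) = -1/236. Expand this rational in ℤ_3: compute digits iteratively via d_i = x_i mod 3, x_{i+1} = (x_i − d_i)/3. The first 3 digits are (1, 1, 0).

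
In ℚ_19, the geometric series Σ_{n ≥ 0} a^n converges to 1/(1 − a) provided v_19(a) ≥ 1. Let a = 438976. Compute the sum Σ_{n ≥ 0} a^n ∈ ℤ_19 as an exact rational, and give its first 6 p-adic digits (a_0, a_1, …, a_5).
Σ a^n = 1/(1 − a) = -1/438975;  first 6 digits = (1, 0, 0, 7, 3, 0)

v_19(a) = 3 ≥ 1, so the series converges in ℤ_19 to 1/(1 − a) = 1/(1 − 438976) = -1/438975. Expand this rational in ℤ_19: compute digits iteratively via d_i = x_i mod 19, x_{i+1} = (x_i − d_i)/19. The first 6 digits are (1, 0, 0, 7, 3, 0).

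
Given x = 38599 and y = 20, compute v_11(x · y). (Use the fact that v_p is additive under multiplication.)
v_11(771980) = 3

v_p(x) = 3 (factor: 38599 = 11^3 · 29); v_p(y) = 0 (factor: 20 = 11^0 · 20). Additivity: v_p(xy) = v_p(x) + v_p(y) = 3 + 0 = 3. (Direct check: xy = 771980 = 11^3 · (580).)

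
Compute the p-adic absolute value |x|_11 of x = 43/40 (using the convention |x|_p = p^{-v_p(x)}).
|43/40|_11 = 1

Step 1 — compute v_11(x) by factoring powers of 11 out of the numerator and denominator: v_11(43/40) = 0. Step 2 — apply |x|_p = p^{-v_p(x)} = 11^{0} = 1.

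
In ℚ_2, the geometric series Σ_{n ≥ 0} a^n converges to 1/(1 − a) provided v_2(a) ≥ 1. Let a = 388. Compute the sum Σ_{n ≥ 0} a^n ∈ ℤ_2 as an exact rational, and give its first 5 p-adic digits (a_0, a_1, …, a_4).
Σ a^n = 1/(1 − a) = -1/387;  first 5 digits = (1, 0, 1, 0, 1)

v_2(a) = 2 ≥ 1, so the series converges in ℤ_2 to 1/(1 − a) = 1/(1 − 388) = -1/387. Expand this rational in ℤ_2: compute digits iteratively via d_i = x_i mod 2, x_{i+1} = (x_i − d_i)/2. The first 5 digits are (1, 0, 1, 0, 1).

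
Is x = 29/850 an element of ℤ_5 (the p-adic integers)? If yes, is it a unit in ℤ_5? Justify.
x ∉ ℤ_5 (v_5(x) = -2 < 0)

ℤ_5 = {x ∈ ℚ_5 : v_5(x) ≥ 0} and ℤ_5^× = {x ∈ ℤ_5 : v_5(x) = 0}. Here v_5(29/850) = v_5(num) − v_5(den) = -2; compare against these criteria.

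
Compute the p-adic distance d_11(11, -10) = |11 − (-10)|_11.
d_11(11, -10) = 1

Step 1 — x − y = 11 − (-10) = 21. Step 2 — v_11(21) = 0 (factor: 21 = (11^0 · 21); the sign does not affect v_p). Step 3 — |x − y|_11 = 11^{0} = 1.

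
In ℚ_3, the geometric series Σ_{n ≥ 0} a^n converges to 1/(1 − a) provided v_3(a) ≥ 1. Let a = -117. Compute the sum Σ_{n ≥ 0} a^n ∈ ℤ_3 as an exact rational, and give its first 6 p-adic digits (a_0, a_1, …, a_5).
Σ a^n = 1/(1 − a) = 1/118;  first 6 digits = (1, 0, 2, 1, 2, 1)

v_3(a) = 2 ≥ 1, so the series converges in ℤ_3 to 1/(1 − a) = 1/(1 − (-117)) = 1/118. Expand this rational in ℤ_3: compute digits iteratively via d_i = x_i mod 3, x_{i+1} = (x_i − d_i)/3. The first 6 digits are (1, 0, 2, 1, 2, 1).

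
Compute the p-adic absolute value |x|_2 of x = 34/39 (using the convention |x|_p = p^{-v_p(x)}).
|34/39|_2 = 1/2

Step 1 — compute v_2(x) by factoring powers of 2 out of the numerator and denominator: v_2(34/39) = 1. Step 2 — apply |x|_p = p^{-v_p(x)} = 2^{-1} = 1/2.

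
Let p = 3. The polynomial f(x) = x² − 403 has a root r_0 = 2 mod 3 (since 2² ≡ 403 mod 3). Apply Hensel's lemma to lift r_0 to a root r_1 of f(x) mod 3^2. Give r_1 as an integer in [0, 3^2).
r_1 = 5 (mod 9)

Hensel's recurrence: r_{i+1} = r_i − f(r_i)·(f′(r_i))^{-1} mod 3^{i+2}, with f′(x) = 2x. Iterate:
  r_0 = 2 (mod 3)
  r_1 = 5 (mod 9)
Final: r_1 = 5, and one checks f(r_1) ≡ 0 mod 3^2.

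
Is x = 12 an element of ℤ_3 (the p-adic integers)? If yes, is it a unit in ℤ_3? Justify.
x ∈ ℤ_3 but not a unit; v_3(x) = 1 > 0

ℤ_3 = {x ∈ ℚ_3 : v_3(x) ≥ 0} and ℤ_3^× = {x ∈ ℤ_3 : v_3(x) = 0}. Here v_3(12) = v_3(num) − v_3(den) = 1; compare against these criteria.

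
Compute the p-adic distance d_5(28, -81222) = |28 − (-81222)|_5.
d_5(28, -81222) = 1/3125

Step 1 — x − y = 28 − (-81222) = 81250. Step 2 — v_5(81250) = 5 (factor: 81250 = (5^5 · 26); the sign does not affect v_p). Step 3 — |x − y|_5 = 5^{-5} = 1/3125.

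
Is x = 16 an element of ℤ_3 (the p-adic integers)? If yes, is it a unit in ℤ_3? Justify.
x ∈ ℤ_3^× (unit); v_3(x) = 0

ℤ_3 = {x ∈ ℚ_3 : v_3(x) ≥ 0} and ℤ_3^× = {x ∈ ℤ_3 : v_3(x) = 0}. Here v_3(16) = v_3(num) − v_3(den) = 0; compare against these criteria.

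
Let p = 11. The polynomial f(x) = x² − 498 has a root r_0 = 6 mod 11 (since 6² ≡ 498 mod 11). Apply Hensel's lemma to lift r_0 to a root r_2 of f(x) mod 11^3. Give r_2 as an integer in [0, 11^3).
r_2 = 226 (mod 1331)

Hensel's recurrence: r_{i+1} = r_i − f(r_i)·(f′(r_i))^{-1} mod 11^{i+2}, with f′(x) = 2x. Iterate:
  r_0 = 6 (mod 11)
  r_1 = 105 (mod 121)
  r_2 = 226 (mod 1331)
Final: r_2 = 226, and one checks f(r_2) ≡ 0 mod 11^3.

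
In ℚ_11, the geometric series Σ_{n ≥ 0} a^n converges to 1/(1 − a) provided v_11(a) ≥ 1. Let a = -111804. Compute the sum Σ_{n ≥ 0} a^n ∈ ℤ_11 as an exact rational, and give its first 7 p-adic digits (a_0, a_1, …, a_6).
Σ a^n = 1/(1 − a) = 1/111805;  first 7 digits = (1, 0, 0, 4, 3, 10, 4)

v_11(a) = 3 ≥ 1, so the series converges in ℤ_11 to 1/(1 − a) = 1/(1 − (-111804)) = 1/111805. Expand this rational in ℤ_11: compute digits iteratively via d_i = x_i mod 11, x_{i+1} = (x_i − d_i)/11. The first 7 digits are (1, 0, 0, 4, 3, 10, 4).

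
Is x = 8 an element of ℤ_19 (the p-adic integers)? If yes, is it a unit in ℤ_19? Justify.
x ∈ ℤ_19^× (unit); v_19(x) = 0

ℤ_19 = {x ∈ ℚ_19 : v_19(x) ≥ 0} and ℤ_19^× = {x ∈ ℤ_19 : v_19(x) = 0}. Here v_19(8) = v_19(num) − v_19(den) = 0; compare against these criteria.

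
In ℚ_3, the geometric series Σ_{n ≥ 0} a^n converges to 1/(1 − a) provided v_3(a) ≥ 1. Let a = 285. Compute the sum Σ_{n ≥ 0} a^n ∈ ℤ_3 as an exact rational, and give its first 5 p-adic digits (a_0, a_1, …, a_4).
Σ a^n = 1/(1 − a) = -1/284;  first 5 digits = (1, 2, 2, 2, 1)

v_3(a) = 1 ≥ 1, so the series converges in ℤ_3 to 1/(1 − a) = 1/(1 − 285) = -1/284. Expand this rational in ℤ_3: compute digits iteratively via d_i = x_i mod 3, x_{i+1} = (x_i − d_i)/3. The first 5 digits are (1, 2, 2, 2, 1).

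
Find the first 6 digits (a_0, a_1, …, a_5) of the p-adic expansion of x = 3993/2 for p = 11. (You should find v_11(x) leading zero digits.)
(a_0, …, a_5) = (0, 0, 0, 7, 5, 5)

v_11(3993/2) = 3, so a_0 = ... = a_2 = 0. Factor out: x = 11^3 · u with u = 3/2 a unit in ℤ_11. Expand u iteratively via a_{v+i} = u_i mod 11, u_{i+1} = (u_i − a_{v+i})/11:
  u_0 = 3/2;  a_3 = 7;  u_1 = (u_0 − 7)/11 = -1/2
  u_1 = -1/2;  a_4 = 5;  u_2 = (u_1 − 5)/11 = -1/2
  u_2 = -1/2;  a_5 = 5;  u_3 = (u_2 − 5)/11 = -1/2
Digits: (0, 0, 0, 7, 5, 5).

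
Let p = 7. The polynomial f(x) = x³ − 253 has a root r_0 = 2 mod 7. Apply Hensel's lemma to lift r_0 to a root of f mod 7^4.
r_3 = 1423 (mod 2401)

Hensel: r_{i+1} = r_i − f(r_i)/f′(r_i) mod 7^{i+2}, where f′(x) = 3x². Iterate:
  r_0 = 2 (mod 7)
  r_1 = 2 (mod 49)
  r_2 = 51 (mod 343)
  r_3 = 1423 (mod 2401)
Final: r = 1423 with f(r) ≡ 0 mod 7^4.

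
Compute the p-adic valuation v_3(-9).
v_3(-9) = 2

v_3(n) is the largest exponent k such that 3^k divides n. Factor out: -9 = -3^2 · 1. (Sign doesn't affect v_p.) So v_3(-9) = 2.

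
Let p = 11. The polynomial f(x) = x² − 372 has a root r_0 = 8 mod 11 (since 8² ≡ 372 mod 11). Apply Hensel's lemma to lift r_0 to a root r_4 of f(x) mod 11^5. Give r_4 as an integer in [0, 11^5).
r_4 = 7257 (mod 161051)

Hensel's recurrence: r_{i+1} = r_i − f(r_i)·(f′(r_i))^{-1} mod 11^{i+2}, with f′(x) = 2x. Iterate:
  r_0 = 8 (mod 11)
  r_1 = 118 (mod 121)
  r_2 = 602 (mod 1331)
  r_3 = 7257 (mod 14641)
  r_4 = 7257 (mod 161051)
Final: r_4 = 7257, and one checks f(r_4) ≡ 0 mod 11^5.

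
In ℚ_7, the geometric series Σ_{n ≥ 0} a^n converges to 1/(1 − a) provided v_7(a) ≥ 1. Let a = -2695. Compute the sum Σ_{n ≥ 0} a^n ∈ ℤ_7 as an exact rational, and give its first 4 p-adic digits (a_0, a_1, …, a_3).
Σ a^n = 1/(1 − a) = 1/2696;  first 4 digits = (1, 0, 1, 6)

v_7(a) = 2 ≥ 1, so the series converges in ℤ_7 to 1/(1 − a) = 1/(1 − (-2695)) = 1/2696. Expand this rational in ℤ_7: compute digits iteratively via d_i = x_i mod 7, x_{i+1} = (x_i − d_i)/7. The first 4 digits are (1, 0, 1, 6).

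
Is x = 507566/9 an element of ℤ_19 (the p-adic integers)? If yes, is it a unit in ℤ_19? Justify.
x ∈ ℤ_19 but not a unit; v_19(x) = 3 > 0

ℤ_19 = {x ∈ ℚ_19 : v_19(x) ≥ 0} and ℤ_19^× = {x ∈ ℤ_19 : v_19(x) = 0}. Here v_19(507566/9) = v_19(num) − v_19(den) = 3; compare against these criteria.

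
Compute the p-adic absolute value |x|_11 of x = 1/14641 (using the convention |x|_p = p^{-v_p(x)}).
|1/14641|_11 = 14641

Step 1 — compute v_11(x) by factoring powers of 11 out of the numerator and denominator: v_11(1/14641) = -4. Step 2 — apply |x|_p = p^{-v_p(x)} = 11^{4} = 14641.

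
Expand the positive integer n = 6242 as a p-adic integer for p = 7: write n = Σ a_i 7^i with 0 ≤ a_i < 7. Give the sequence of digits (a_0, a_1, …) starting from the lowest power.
(a_0, a_1, …) = (5, 2, 1, 4, 2)

Repeated division by 7 gives the digits low-to-high: 6242 = 5 + 2·7^1 + 1·7^2 + 4·7^3 + 2·7^4. Digit sequence: (5, 2, 1, 4, 2).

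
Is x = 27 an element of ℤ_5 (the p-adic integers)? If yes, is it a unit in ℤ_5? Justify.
x ∈ ℤ_5^× (unit); v_5(x) = 0

ℤ_5 = {x ∈ ℚ_5 : v_5(x) ≥ 0} and ℤ_5^× = {x ∈ ℤ_5 : v_5(x) = 0}. Here v_5(27) = v_5(num) − v_5(den) = 0; compare against these criteria.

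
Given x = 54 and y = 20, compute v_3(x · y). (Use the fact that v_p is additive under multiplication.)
v_3(1080) = 3

v_p(x) = 3 (factor: 54 = 3^3 · 2); v_p(y) = 0 (factor: 20 = 3^0 · 20). Additivity: v_p(xy) = v_p(x) + v_p(y) = 3 + 0 = 3. (Direct check: xy = 1080 = 3^3 · (40).)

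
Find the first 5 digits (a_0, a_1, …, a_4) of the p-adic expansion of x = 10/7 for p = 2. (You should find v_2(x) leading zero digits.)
(a_0, …, a_4) = (0, 1, 1, 0, 0)

v_2(10/7) = 1, so a_0 = ... = a_0 = 0. Factor out: x = 2^1 · u with u = 5/7 a unit in ℤ_2. Expand u iteratively via a_{v+i} = u_i mod 2, u_{i+1} = (u_i − a_{v+i})/2:
  u_0 = 5/7;  a_1 = 1;  u_1 = (u_0 − 1)/2 = -1/7
  u_1 = -1/7;  a_2 = 1;  u_2 = (u_1 − 1)/2 = -4/7
  u_2 = -4/7;  a_3 = 0;  u_3 = (u_2 − 0)/2 = -2/7
  u_3 = -2/7;  a_4 = 0;  u_4 = (u_3 − 0)/2 = -1/7
Digits: (0, 1, 1, 0, 0).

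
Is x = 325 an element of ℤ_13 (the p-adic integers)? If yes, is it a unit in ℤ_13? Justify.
x ∈ ℤ_13 but not a unit; v_13(x) = 1 > 0

ℤ_13 = {x ∈ ℚ_13 : v_13(x) ≥ 0} and ℤ_13^× = {x ∈ ℤ_13 : v_13(x) = 0}. Here v_13(325) = v_13(num) − v_13(den) = 1; compare against these criteria.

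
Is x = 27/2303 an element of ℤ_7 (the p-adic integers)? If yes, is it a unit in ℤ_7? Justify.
x ∉ ℤ_7 (v_7(x) = -2 < 0)

ℤ_7 = {x ∈ ℚ_7 : v_7(x) ≥ 0} and ℤ_7^× = {x ∈ ℤ_7 : v_7(x) = 0}. Here v_7(27/2303) = v_7(num) − v_7(den) = -2; compare against these criteria.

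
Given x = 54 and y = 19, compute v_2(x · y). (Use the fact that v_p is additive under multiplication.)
v_2(1026) = 1

v_p(x) = 1 (factor: 54 = 2^1 · 27); v_p(y) = 0 (factor: 19 = 2^0 · 19). Additivity: v_p(xy) = v_p(x) + v_p(y) = 1 + 0 = 1. (Direct check: xy = 1026 = 2^1 · (513).)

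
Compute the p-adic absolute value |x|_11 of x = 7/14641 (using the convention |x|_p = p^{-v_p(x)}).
|7/14641|_11 = 14641

Step 1 — compute v_11(x) by factoring powers of 11 out of the numerator and denominator: v_11(7/14641) = -4. Step 2 — apply |x|_p = p^{-v_p(x)} = 11^{4} = 14641.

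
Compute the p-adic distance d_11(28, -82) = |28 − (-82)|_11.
d_11(28, -82) = 1/11

Step 1 — x − y = 28 − (-82) = 110. Step 2 — v_11(110) = 1 (factor: 110 = (11^1 · 10); the sign does not affect v_p). Step 3 — |x − y|_11 = 11^{-1} = 1/11.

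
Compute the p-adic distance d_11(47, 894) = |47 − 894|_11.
d_11(47, 894) = 1/121

Step 1 — x − y = 47 − 894 = -847. Step 2 — v_11(-847) = 2 (factor: -847 = −(11^2 · 7); the sign does not affect v_p). Step 3 — |x − y|_11 = 11^{-2} = 1/121.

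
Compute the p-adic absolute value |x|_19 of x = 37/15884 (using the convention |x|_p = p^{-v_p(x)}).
|37/15884|_19 = 361

Step 1 — compute v_19(x) by factoring powers of 19 out of the numerator and denominator: v_19(37/15884) = -2. Step 2 — apply |x|_p = p^{-v_p(x)} = 19^{2} = 361.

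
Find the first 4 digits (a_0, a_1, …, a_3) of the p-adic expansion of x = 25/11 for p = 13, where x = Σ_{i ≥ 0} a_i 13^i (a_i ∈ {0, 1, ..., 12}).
(a_0, …, a_3) = (7, 2, 1, 7)

v_13(25/11) = 0 (numerator and denominator both coprime to 13), so x ∈ ℤ_13^×. Compute digits iteratively via a_i = x_i mod 13, x_{i+1} = (x_i − a_i)/13, with x_0 = x:
  x_0 = 25/11;  a_0 = 7;  x_1 = (x_0 − 7)/13 = -4/11
  x_1 = -4/11;  a_1 = 2;  x_2 = (x_1 − 2)/13 = -2/11
  x_2 = -2/11;  a_2 = 1;  x_3 = (x_2 − 1)/13 = -1/11
  x_3 = -1/11;  a_3 = 7;  x_4 = (x_3 − 7)/13 = -6/11
Digits: (7, 2, 1, 7).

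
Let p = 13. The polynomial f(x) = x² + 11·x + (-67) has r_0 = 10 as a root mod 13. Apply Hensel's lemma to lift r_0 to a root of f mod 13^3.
r_2 = 1232 (mod 2197)

Hensel: r_{i+1} = r_i − f(r_i)·(f′(r_i))^{-1} mod 13^{i+2}, f′(x) = 2x + 11. Iterate:
  r_0 = 10 (mod 13)
  r_1 = 49 (mod 169)
  r_2 = 1232 (mod 2197)
Final: r = 1232 satisfies f(r) ≡ 0 mod 13^3.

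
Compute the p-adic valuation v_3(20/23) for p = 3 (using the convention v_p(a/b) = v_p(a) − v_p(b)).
v_3(20/23) = 0

Factor powers of 3 from the numerator and denominator of the reduced fraction: 20 = 3^0 · 20 and 23 = 3^0 · 23. Apply v_p(a/b) = v_p(a) − v_p(b): v_3(20/23) = 0 − 0 = 0.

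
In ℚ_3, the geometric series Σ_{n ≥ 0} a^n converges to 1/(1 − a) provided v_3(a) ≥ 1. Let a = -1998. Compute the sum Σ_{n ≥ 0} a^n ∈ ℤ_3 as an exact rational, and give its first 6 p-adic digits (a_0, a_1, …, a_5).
Σ a^n = 1/(1 − a) = 1/1999;  first 6 digits = (1, 0, 0, 1, 2, 0)

v_3(a) = 3 ≥ 1, so the series converges in ℤ_3 to 1/(1 − a) = 1/(1 − (-1998)) = 1/1999. Expand this rational in ℤ_3: compute digits iteratively via d_i = x_i mod 3, x_{i+1} = (x_i − d_i)/3. The first 6 digits are (1, 0, 0, 1, 2, 0).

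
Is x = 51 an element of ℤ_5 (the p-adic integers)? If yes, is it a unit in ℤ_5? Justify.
x ∈ ℤ_5^× (unit); v_5(x) = 0

ℤ_5 = {x ∈ ℚ_5 : v_5(x) ≥ 0} and ℤ_5^× = {x ∈ ℤ_5 : v_5(x) = 0}. Here v_5(51) = v_5(num) − v_5(den) = 0; compare against these criteria.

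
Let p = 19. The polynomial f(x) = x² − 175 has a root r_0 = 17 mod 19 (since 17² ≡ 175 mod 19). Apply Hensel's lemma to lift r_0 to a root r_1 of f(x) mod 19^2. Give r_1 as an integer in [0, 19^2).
r_1 = 226 (mod 361)

Hensel's recurrence: r_{i+1} = r_i − f(r_i)·(f′(r_i))^{-1} mod 19^{i+2}, with f′(x) = 2x. Iterate:
  r_0 = 17 (mod 19)
  r_1 = 226 (mod 361)
Final: r_1 = 226, and one checks f(r_1) ≡ 0 mod 19^2.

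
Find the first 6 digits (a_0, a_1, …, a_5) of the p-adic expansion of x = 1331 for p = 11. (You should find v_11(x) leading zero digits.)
(a_0, …, a_5) = (0, 0, 0, 1, 0, 0)

v_11(1331) = 3, so a_0 = ... = a_2 = 0. Factor out: x = 11^3 · u with u = 1 a unit in ℤ_11. Expand u iteratively via a_{v+i} = u_i mod 11, u_{i+1} = (u_i − a_{v+i})/11:
  u_0 = 1;  a_3 = 1;  u_1 = (u_0 − 1)/11 = 0
  u_1 = 0;  a_4 = 0;  u_2 = (u_1 − 0)/11 = 0
  u_2 = 0;  a_5 = 0;  u_3 = (u_2 − 0)/11 = 0
Digits: (0, 0, 0, 1, 0, 0).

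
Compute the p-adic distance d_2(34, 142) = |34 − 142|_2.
d_2(34, 142) = 1/4

Step 1 — x − y = 34 − 142 = -108. Step 2 — v_2(-108) = 2 (factor: -108 = −(2^2 · 27); the sign does not affect v_p). Step 3 — |x − y|_2 = 2^{-2} = 1/4.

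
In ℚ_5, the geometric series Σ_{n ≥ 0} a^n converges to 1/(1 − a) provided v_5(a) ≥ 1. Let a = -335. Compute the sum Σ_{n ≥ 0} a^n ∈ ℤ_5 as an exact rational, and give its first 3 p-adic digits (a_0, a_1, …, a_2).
Σ a^n = 1/(1 − a) = 1/336;  first 3 digits = (1, 3, 0)

v_5(a) = 1 ≥ 1, so the series converges in ℤ_5 to 1/(1 − a) = 1/(1 − (-335)) = 1/336. Expand this rational in ℤ_5: compute digits iteratively via d_i = x_i mod 5, x_{i+1} = (x_i − d_i)/5. The first 3 digits are (1, 3, 0).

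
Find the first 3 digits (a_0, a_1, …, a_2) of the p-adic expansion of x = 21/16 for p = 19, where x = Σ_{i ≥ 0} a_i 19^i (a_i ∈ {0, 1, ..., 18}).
(a_0, …, a_2) = (12, 3, 1)

v_19(21/16) = 0 (numerator and denominator both coprime to 19), so x ∈ ℤ_19^×. Compute digits iteratively via a_i = x_i mod 19, x_{i+1} = (x_i − a_i)/19, with x_0 = x:
  x_0 = 21/16;  a_0 = 12;  x_1 = (x_0 − 12)/19 = -9/16
  x_1 = -9/16;  a_1 = 3;  x_2 = (x_1 − 3)/19 = -3/16
  x_2 = -3/16;  a_2 = 1;  x_3 = (x_2 − 1)/19 = -1/16
Digits: (12, 3, 1).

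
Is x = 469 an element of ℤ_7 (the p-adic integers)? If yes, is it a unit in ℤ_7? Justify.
x ∈ ℤ_7 but not a unit; v_7(x) = 1 > 0

ℤ_7 = {x ∈ ℚ_7 : v_7(x) ≥ 0} and ℤ_7^× = {x ∈ ℤ_7 : v_7(x) = 0}. Here v_7(469) = v_7(num) − v_7(den) = 1; compare against these criteria.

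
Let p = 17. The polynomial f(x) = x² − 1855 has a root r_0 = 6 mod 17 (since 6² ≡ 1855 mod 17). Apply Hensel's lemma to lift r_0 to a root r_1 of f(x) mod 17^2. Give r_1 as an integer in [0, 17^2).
r_1 = 278 (mod 289)

Hensel's recurrence: r_{i+1} = r_i − f(r_i)·(f′(r_i))^{-1} mod 17^{i+2}, with f′(x) = 2x. Iterate:
  r_0 = 6 (mod 17)
  r_1 = 278 (mod 289)
Final: r_1 = 278, and one checks f(r_1) ≡ 0 mod 17^2.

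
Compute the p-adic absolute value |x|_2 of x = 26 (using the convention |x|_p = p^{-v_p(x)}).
|26|_2 = 1/2

Step 1 — compute v_2(x) by factoring powers of 2 out of the numerator and denominator: v_2(26) = 1. Step 2 — apply |x|_p = p^{-v_p(x)} = 2^{-1} = 1/2.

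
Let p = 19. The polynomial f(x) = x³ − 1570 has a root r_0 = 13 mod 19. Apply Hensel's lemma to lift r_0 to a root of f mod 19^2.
r_1 = 298 (mod 361)

Hensel: r_{i+1} = r_i − f(r_i)/f′(r_i) mod 19^{i+2}, where f′(x) = 3x². Iterate:
  r_0 = 13 (mod 19)
  r_1 = 298 (mod 361)
Final: r = 298 with f(r) ≡ 0 mod 19^2.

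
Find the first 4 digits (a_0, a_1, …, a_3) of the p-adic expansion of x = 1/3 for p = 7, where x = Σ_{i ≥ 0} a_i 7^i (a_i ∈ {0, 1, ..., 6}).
(a_0, …, a_3) = (5, 4, 4, 4)

v_7(1/3) = 0 (numerator and denominator both coprime to 7), so x ∈ ℤ_7^×. Compute digits iteratively via a_i = x_i mod 7, x_{i+1} = (x_i − a_i)/7, with x_0 = x:
  x_0 = 1/3;  a_0 = 5;  x_1 = (x_0 − 5)/7 = -2/3
  x_1 = -2/3;  a_1 = 4;  x_2 = (x_1 − 4)/7 = -2/3
  x_2 = -2/3;  a_2 = 4;  x_3 = (x_2 − 4)/7 = -2/3
  x_3 = -2/3;  a_3 = 4;  x_4 = (x_3 − 4)/7 = -2/3
Digits: (5, 4, 4, 4).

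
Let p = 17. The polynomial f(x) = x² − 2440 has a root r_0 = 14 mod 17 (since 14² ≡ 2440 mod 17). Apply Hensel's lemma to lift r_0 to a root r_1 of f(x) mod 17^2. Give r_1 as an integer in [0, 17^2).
r_1 = 218 (mod 289)

Hensel's recurrence: r_{i+1} = r_i − f(r_i)·(f′(r_i))^{-1} mod 17^{i+2}, with f′(x) = 2x. Iterate:
  r_0 = 14 (mod 17)
  r_1 = 218 (mod 289)
Final: r_1 = 218, and one checks f(r_1) ≡ 0 mod 17^2.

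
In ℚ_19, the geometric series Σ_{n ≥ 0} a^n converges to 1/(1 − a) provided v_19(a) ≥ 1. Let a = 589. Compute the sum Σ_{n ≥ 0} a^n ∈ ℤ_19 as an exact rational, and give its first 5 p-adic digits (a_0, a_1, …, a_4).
Σ a^n = 1/(1 − a) = -1/588;  first 5 digits = (1, 12, 12, 11, 0)

v_19(a) = 1 ≥ 1, so the series converges in ℤ_19 to 1/(1 − a) = 1/(1 − 589) = -1/588. Expand this rational in ℤ_19: compute digits iteratively via d_i = x_i mod 19, x_{i+1} = (x_i − d_i)/19. The first 5 digits are (1, 12, 12, 11, 0).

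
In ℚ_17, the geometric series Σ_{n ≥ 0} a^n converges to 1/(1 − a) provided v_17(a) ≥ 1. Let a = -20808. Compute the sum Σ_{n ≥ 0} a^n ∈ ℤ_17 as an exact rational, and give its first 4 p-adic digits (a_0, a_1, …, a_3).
Σ a^n = 1/(1 − a) = 1/20809;  first 4 digits = (1, 0, 13, 12)

v_17(a) = 2 ≥ 1, so the series converges in ℤ_17 to 1/(1 − a) = 1/(1 − (-20808)) = 1/20809. Expand this rational in ℤ_17: compute digits iteratively via d_i = x_i mod 17, x_{i+1} = (x_i − d_i)/17. The first 4 digits are (1, 0, 13, 12).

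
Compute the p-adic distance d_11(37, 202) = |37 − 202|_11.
d_11(37, 202) = 1/11

Step 1 — x − y = 37 − 202 = -165. Step 2 — v_11(-165) = 1 (factor: -165 = −(11^1 · 15); the sign does not affect v_p). Step 3 — |x − y|_11 = 11^{-1} = 1/11.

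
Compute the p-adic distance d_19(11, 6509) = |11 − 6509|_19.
d_19(11, 6509) = 1/361

Step 1 — x − y = 11 − 6509 = -6498. Step 2 — v_19(-6498) = 2 (factor: -6498 = −(19^2 · 18); the sign does not affect v_p). Step 3 — |x − y|_19 = 19^{-2} = 1/361.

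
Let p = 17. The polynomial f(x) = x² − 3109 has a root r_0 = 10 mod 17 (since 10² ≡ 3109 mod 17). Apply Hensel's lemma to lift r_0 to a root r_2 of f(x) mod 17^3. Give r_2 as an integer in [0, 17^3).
r_2 = 3903 (mod 4913)

Hensel's recurrence: r_{i+1} = r_i − f(r_i)·(f′(r_i))^{-1} mod 17^{i+2}, with f′(x) = 2x. Iterate:
  r_0 = 10 (mod 17)
  r_1 = 146 (mod 289)
  r_2 = 3903 (mod 4913)
Final: r_2 = 3903, and one checks f(r_2) ≡ 0 mod 17^3.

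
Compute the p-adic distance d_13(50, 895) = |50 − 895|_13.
d_13(50, 895) = 1/169

Step 1 — x − y = 50 − 895 = -845. Step 2 — v_13(-845) = 2 (factor: -845 = −(13^2 · 5); the sign does not affect v_p). Step 3 — |x − y|_13 = 13^{-2} = 1/169.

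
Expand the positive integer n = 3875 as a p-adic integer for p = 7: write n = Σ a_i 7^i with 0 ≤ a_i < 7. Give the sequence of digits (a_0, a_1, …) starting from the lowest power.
(a_0, a_1, …) = (4, 0, 2, 4, 1)

Repeated division by 7 gives the digits low-to-high: 3875 = 4 + 2·7^2 + 4·7^3 + 1·7^4. Digit sequence: (4, 0, 2, 4, 1).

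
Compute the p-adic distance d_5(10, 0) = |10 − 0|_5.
d_5(10, 0) = 1/5

Step 1 — x − y = 10 − 0 = 10. Step 2 — v_5(10) = 1 (factor: 10 = (5^1 · 2); the sign does not affect v_p). Step 3 — |x − y|_5 = 5^{-1} = 1/5.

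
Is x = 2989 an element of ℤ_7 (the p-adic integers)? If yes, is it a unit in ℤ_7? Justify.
x ∈ ℤ_7 but not a unit; v_7(x) = 2 > 0

ℤ_7 = {x ∈ ℚ_7 : v_7(x) ≥ 0} and ℤ_7^× = {x ∈ ℤ_7 : v_7(x) = 0}. Here v_7(2989) = v_7(num) − v_7(den) = 2; compare against these criteria.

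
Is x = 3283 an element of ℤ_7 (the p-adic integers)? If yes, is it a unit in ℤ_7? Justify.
x ∈ ℤ_7 but not a unit; v_7(x) = 2 > 0

ℤ_7 = {x ∈ ℚ_7 : v_7(x) ≥ 0} and ℤ_7^× = {x ∈ ℤ_7 : v_7(x) = 0}. Here v_7(3283) = v_7(num) − v_7(den) = 2; compare against these criteria.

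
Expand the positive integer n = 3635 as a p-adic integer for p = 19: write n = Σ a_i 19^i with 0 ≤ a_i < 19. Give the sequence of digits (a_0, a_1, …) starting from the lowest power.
(a_0, a_1, …) = (6, 1, 10)

Repeated division by 19 gives the digits low-to-high: 3635 = 6 + 1·19^1 + 10·19^2. Digit sequence: (6, 1, 10).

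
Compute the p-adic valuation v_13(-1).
v_13(-1) = 0

v_13(n) is the largest exponent k such that 13^k divides n. Factor out: -1 = -13^0 · 1. (Sign doesn't affect v_p.) So v_13(-1) = 0.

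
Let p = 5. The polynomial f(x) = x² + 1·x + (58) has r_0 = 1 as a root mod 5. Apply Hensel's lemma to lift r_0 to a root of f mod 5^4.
r_3 = 431 (mod 625)

Hensel: r_{i+1} = r_i − f(r_i)·(f′(r_i))^{-1} mod 5^{i+2}, f′(x) = 2x + 1. Iterate:
  r_0 = 1 (mod 5)
  r_1 = 6 (mod 25)
  r_2 = 56 (mod 125)
  r_3 = 431 (mod 625)
Final: r = 431 satisfies f(r) ≡ 0 mod 5^4.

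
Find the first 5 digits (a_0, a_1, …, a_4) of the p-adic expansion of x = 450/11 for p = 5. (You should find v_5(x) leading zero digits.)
(a_0, …, a_4) = (0, 0, 3, 2, 0)

v_5(450/11) = 2, so a_0 = ... = a_1 = 0. Factor out: x = 5^2 · u with u = 18/11 a unit in ℤ_5. Expand u iteratively via a_{v+i} = u_i mod 5, u_{i+1} = (u_i − a_{v+i})/5:
  u_0 = 18/11;  a_2 = 3;  u_1 = (u_0 − 3)/5 = -3/11
  u_1 = -3/11;  a_3 = 2;  u_2 = (u_1 − 2)/5 = -5/11
  u_2 = -5/11;  a_4 = 0;  u_3 = (u_2 − 0)/5 = -1/11
Digits: (0, 0, 3, 2, 0).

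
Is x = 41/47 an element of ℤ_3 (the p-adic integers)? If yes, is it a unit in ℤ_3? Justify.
x ∈ ℤ_3^× (unit); v_3(x) = 0

ℤ_3 = {x ∈ ℚ_3 : v_3(x) ≥ 0} and ℤ_3^× = {x ∈ ℤ_3 : v_3(x) = 0}. Here v_3(41/47) = v_3(num) − v_3(den) = 0; compare against these criteria.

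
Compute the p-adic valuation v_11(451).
v_11(451) = 1

v_11(n) is the largest exponent k such that 11^k divides n. Factor out: 451 = 11^1 · 41. (Sign doesn't affect v_p.) So v_11(451) = 1.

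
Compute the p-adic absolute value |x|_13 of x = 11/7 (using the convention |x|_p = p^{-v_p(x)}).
|11/7|_13 = 1

Step 1 — compute v_13(x) by factoring powers of 13 out of the numerator and denominator: v_13(11/7) = 0. Step 2 — apply |x|_p = p^{-v_p(x)} = 13^{0} = 1.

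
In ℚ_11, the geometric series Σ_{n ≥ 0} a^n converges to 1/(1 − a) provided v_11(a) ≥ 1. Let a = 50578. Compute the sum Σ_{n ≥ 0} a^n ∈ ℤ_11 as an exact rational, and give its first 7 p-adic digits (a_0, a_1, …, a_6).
Σ a^n = 1/(1 − a) = -1/50577;  first 7 digits = (1, 0, 0, 5, 3, 0, 3)

v_11(a) = 3 ≥ 1, so the series converges in ℤ_11 to 1/(1 − a) = 1/(1 − 50578) = -1/50577. Expand this rational in ℤ_11: compute digits iteratively via d_i = x_i mod 11, x_{i+1} = (x_i − d_i)/11. The first 7 digits are (1, 0, 0, 5, 3, 0, 3).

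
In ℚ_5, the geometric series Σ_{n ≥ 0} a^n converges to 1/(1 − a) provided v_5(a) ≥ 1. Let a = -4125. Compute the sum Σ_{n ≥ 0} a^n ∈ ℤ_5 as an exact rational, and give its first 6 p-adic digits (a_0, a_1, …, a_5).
Σ a^n = 1/(1 − a) = 1/4126;  first 6 digits = (1, 0, 0, 2, 3, 3)

v_5(a) = 3 ≥ 1, so the series converges in ℤ_5 to 1/(1 − a) = 1/(1 − (-4125)) = 1/4126. Expand this rational in ℤ_5: compute digits iteratively via d_i = x_i mod 5, x_{i+1} = (x_i − d_i)/5. The first 6 digits are (1, 0, 0, 2, 3, 3).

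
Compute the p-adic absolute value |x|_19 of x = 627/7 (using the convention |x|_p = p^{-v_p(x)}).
|627/7|_19 = 1/19

Step 1 — compute v_19(x) by factoring powers of 19 out of the numerator and denominator: v_19(627/7) = 1. Step 2 — apply |x|_p = p^{-v_p(x)} = 19^{-1} = 1/19.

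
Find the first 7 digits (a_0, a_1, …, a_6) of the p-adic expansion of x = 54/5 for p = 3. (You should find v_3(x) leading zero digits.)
(a_0, …, a_6) = (0, 0, 0, 1, 1, 2, 1)

v_3(54/5) = 3, so a_0 = ... = a_2 = 0. Factor out: x = 3^3 · u with u = 2/5 a unit in ℤ_3. Expand u iteratively via a_{v+i} = u_i mod 3, u_{i+1} = (u_i − a_{v+i})/3:
  u_0 = 2/5;  a_3 = 1;  u_1 = (u_0 − 1)/3 = -1/5
  u_1 = -1/5;  a_4 = 1;  u_2 = (u_1 − 1)/3 = -2/5
  u_2 = -2/5;  a_5 = 2;  u_3 = (u_2 − 2)/3 = -4/5
  u_3 = -4/5;  a_6 = 1;  u_4 = (u_3 − 1)/3 = -3/5
Digits: (0, 0, 0, 1, 1, 2, 1).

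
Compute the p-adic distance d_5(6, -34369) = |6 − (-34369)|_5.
d_5(6, -34369) = 1/3125

Step 1 — x − y = 6 − (-34369) = 34375. Step 2 — v_5(34375) = 5 (factor: 34375 = (5^5 · 11); the sign does not affect v_p). Step 3 — |x − y|_5 = 5^{-5} = 1/3125.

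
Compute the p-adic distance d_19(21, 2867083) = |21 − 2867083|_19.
d_19(21, 2867083) = 1/130321

Step 1 — x − y = 21 − 2867083 = -2867062. Step 2 — v_19(-2867062) = 4 (factor: -2867062 = −(19^4 · 22); the sign does not affect v_p). Step 3 — |x − y|_19 = 19^{-4} = 1/130321.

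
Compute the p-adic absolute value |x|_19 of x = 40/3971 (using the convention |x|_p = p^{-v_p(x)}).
|40/3971|_19 = 361

Step 1 — compute v_19(x) by factoring powers of 19 out of the numerator and denominator: v_19(40/3971) = -2. Step 2 — apply |x|_p = p^{-v_p(x)} = 19^{2} = 361.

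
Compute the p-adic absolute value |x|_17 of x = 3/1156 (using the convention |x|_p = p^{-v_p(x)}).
|3/1156|_17 = 289

Step 1 — compute v_17(x) by factoring powers of 17 out of the numerator and denominator: v_17(3/1156) = -2. Step 2 — apply |x|_p = p^{-v_p(x)} = 17^{2} = 289.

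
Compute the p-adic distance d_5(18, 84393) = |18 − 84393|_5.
d_5(18, 84393) = 1/3125

Step 1 — x − y = 18 − 84393 = -84375. Step 2 — v_5(-84375) = 5 (factor: -84375 = −(5^5 · 27); the sign does not affect v_p). Step 3 — |x − y|_5 = 5^{-5} = 1/3125.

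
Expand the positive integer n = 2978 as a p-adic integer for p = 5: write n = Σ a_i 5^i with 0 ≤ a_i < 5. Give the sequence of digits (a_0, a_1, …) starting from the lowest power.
(a_0, a_1, …) = (3, 0, 4, 3, 4)

Repeated division by 5 gives the digits low-to-high: 2978 = 3 + 4·5^2 + 3·5^3 + 4·5^4. Digit sequence: (3, 0, 4, 3, 4).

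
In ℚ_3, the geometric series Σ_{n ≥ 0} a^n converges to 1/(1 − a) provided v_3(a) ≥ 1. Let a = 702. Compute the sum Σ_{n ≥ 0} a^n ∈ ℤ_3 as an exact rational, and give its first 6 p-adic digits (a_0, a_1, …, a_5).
Σ a^n = 1/(1 − a) = -1/701;  first 6 digits = (1, 0, 0, 2, 2, 2)

v_3(a) = 3 ≥ 1, so the series converges in ℤ_3 to 1/(1 − a) = 1/(1 − 702) = -1/701. Expand this rational in ℤ_3: compute digits iteratively via d_i = x_i mod 3, x_{i+1} = (x_i − d_i)/3. The first 6 digits are (1, 0, 0, 2, 2, 2).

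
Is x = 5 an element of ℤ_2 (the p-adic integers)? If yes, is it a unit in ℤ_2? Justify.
x ∈ ℤ_2^× (unit); v_2(x) = 0

ℤ_2 = {x ∈ ℚ_2 : v_2(x) ≥ 0} and ℤ_2^× = {x ∈ ℤ_2 : v_2(x) = 0}. Here v_2(5) = v_2(num) − v_2(den) = 0; compare against these criteria.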